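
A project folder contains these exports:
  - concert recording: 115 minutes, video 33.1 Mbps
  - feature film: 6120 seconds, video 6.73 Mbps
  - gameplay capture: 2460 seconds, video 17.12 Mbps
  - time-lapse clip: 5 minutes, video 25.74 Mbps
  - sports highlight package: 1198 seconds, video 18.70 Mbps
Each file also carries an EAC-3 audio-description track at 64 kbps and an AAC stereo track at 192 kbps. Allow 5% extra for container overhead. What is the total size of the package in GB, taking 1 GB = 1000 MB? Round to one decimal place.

Audio total: 64 + 192 = 256 kbps = 0.256 Mbps.
concert recording: 33.356 Mbps × 6900 s × 1.05 = 241664.2 Mb
feature film: 6.986 Mbps × 6120 s × 1.05 = 44892.0 Mb
gameplay capture: 17.376 Mbps × 2460 s × 1.05 = 44882.2 Mb
time-lapse clip: 25.996 Mbps × 300 s × 1.05 = 8188.7 Mb
sports highlight package: 18.956 Mbps × 1198 s × 1.05 = 23844.8 Mb
Total: 363472.0 Mb = 45434.0 MB.
= 45.43 GB.

45.4 GB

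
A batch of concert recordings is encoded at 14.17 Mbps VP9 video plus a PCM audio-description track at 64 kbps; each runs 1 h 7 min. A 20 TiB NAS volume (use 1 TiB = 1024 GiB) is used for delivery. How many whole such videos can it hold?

3074

1 h 7 min = 67 min = 4020 s
Audio: 64 kbps = 0.064 Mbps.
Total bitrate: 14.234 Mbps.
Per item: 14.234 Mbps × 4020 s = 57,221 Mb = 7,153 MB.
Capacity: 20 TiB = 175,921,860 Mb; 3074.45 items → 3074 complete.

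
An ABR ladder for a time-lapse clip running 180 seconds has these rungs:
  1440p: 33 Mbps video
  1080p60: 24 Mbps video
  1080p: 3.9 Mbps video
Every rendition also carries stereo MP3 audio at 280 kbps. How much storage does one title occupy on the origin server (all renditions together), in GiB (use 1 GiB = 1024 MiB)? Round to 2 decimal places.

1.29 GiB

Audio: 280 kbps = 0.280 Mbps.
Sum of rendition bitrates: (33+0.280) + (24+0.280) + (3.9+0.280) = 61.740 Mbps.
× 180 s = 11,113 Mb = 1,389 MB = 1.294 GiB.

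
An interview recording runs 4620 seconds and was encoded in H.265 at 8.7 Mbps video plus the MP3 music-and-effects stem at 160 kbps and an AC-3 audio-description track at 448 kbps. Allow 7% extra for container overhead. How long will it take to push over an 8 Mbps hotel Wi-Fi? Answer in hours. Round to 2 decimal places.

1.60 hours

Audio total: 160 + 448 = 608 kbps = 0.608 Mbps.
Total bitrate: 9.308 Mbps.
File: 9.308 Mbps × 4620 s = 43003.0 Mb.
With 7% container overhead: ×1.07. → 46013.2 Mb.
At 8 Mbps: 46013.2 / 8 = 5751.6 s ≈ 1.6 hours.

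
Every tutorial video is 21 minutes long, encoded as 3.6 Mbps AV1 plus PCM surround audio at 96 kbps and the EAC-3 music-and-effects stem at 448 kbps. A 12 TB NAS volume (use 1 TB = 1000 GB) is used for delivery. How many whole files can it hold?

18385

21 min = 1260 s
Audio total: 96 + 448 = 544 kbps = 0.544 Mbps.
Total bitrate: 4.144 Mbps.
Per item: 4.144 Mbps × 1260 s = 5,221 Mb = 652.7 MB.
Capacity: 12 TB = 96,000,000 Mb; 18385.73 items → 18385 complete.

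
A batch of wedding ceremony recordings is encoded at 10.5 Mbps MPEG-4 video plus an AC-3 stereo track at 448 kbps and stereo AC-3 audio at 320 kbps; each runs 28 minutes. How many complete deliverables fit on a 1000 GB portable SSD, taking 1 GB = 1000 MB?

422

28 min = 1680 s
Audio total: 448 + 320 = 768 kbps = 0.768 Mbps.
Total bitrate: 11.268 Mbps.
Per item: 11.268 Mbps × 1680 s = 18,930 Mb = 2,366 MB.
Capacity: 1000 GB = 8,000,000 Mb; 422.60 items → 422 complete.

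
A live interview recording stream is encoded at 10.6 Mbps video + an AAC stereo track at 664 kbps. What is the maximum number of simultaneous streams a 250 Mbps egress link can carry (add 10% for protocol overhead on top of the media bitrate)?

20

Audio: 664 kbps = 0.664 Mbps.
Per-viewer media rate: 11.264 Mbps.
On the wire with 10% overhead: 12.390 Mbps.
250 Mbps = 250.0 Mbps; 250.0 / 12.390 = 20.18 → 20 viewers.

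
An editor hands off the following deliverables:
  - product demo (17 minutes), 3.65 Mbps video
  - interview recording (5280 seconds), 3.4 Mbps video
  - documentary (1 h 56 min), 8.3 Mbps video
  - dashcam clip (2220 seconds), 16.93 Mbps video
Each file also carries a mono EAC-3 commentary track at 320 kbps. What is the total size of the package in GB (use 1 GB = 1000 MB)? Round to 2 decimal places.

15.25 GB

Audio: 320 kbps = 0.320 Mbps.
product demo: 3.970 Mbps × 1020 s = 4049.4 Mb
interview recording: 3.720 Mbps × 5280 s = 19641.6 Mb
documentary: 8.620 Mbps × 6960 s = 59995.2 Mb
dashcam clip: 17.250 Mbps × 2220 s = 38295.0 Mb
Total: 121981.2 Mb = 15247.6 MB.
= 15.25 GB.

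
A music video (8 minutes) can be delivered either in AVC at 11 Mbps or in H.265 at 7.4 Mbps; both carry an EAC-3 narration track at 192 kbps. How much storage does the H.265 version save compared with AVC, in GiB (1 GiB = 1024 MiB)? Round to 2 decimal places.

8 min = 480 s
Audio: 192 kbps = 0.192 Mbps.
AVC: 11.192 Mbps × 480 s = 5372.2 Mb = 0.625 GiB.
H.265: 7.592 Mbps × 480 s = 3644.2 Mb = 0.424 GiB.
Saving: 0.625 − 0.424 = 0.201 GiB.

0.20 GiB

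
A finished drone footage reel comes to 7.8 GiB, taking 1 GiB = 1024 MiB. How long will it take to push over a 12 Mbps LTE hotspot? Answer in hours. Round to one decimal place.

1.6 hours

File: 7.8 GiB = 67001.5 Mb.
At 12 Mbps: 67001.5 / 12 = 5583.5 s ≈ 1.55 hours.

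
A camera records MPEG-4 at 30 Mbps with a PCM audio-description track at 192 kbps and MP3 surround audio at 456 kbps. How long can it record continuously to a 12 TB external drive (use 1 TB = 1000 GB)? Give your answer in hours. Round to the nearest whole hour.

870 hours

Audio total: 192 + 456 = 648 kbps = 0.648 Mbps.
Total bitrate: 30 + 0.648 = 30.648 Mbps.
Capacity: 12 TB = 96,000,000 Mb.
Recording time: 96,000,000 / 30.648 = 3,132,341 s ≈ 870 hours.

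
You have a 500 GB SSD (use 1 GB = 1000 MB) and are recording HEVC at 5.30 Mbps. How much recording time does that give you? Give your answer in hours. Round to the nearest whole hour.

210 hours

Capacity: 500 GB = 4,000,000 Mb.
Recording time: 4,000,000 / 5.300 = 754,717 s ≈ 210 hours.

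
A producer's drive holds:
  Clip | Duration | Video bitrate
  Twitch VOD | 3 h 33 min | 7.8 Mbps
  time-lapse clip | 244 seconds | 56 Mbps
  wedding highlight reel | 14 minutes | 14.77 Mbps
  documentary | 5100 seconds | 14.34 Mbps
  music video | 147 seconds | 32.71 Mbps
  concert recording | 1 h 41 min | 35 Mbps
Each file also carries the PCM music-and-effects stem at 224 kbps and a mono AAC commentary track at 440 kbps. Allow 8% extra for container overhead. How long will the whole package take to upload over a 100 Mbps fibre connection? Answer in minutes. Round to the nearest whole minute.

78 minutes

Audio total: 224 + 440 = 664 kbps = 0.664 Mbps.
Twitch VOD: 8.464 Mbps × 12780 s × 1.08 = 116823.5 Mb
time-lapse clip: 56.664 Mbps × 244 s × 1.08 = 14932.1 Mb
wedding highlight reel: 15.434 Mbps × 840 s × 1.08 = 14001.7 Mb
documentary: 15.004 Mbps × 5100 s × 1.08 = 82642.0 Mb
music video: 33.374 Mbps × 147 s × 1.08 = 5298.5 Mb
concert recording: 35.664 Mbps × 6060 s × 1.08 = 233413.7 Mb
Total: 467111.6 Mb = 58388.9 MB.
At 100 Mbps: 467111.6 / 100 = 4671 s ≈ 77.9 minutes.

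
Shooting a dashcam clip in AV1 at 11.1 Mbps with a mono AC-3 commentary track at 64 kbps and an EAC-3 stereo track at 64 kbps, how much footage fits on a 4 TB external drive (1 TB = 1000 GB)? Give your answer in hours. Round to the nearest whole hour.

792 hours

Audio total: 64 + 64 = 128 kbps = 0.128 Mbps.
Total bitrate: 11.1 + 0.128 = 11.228 Mbps.
Capacity: 4 TB = 32,000,000 Mb.
Recording time: 32,000,000 / 11.228 = 2,850,018 s ≈ 792 hours.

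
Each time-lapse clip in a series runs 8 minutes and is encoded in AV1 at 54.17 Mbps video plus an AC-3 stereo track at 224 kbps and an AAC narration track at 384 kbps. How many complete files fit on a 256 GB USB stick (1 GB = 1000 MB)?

8 min = 480 s
Audio total: 224 + 384 = 608 kbps = 0.608 Mbps.
Total bitrate: 54.778 Mbps.
Per item: 54.778 Mbps × 480 s = 26,293 Mb = 3,287 MB.
Capacity: 256 GB = 2,048,000 Mb; 77.89 items → 77 complete.

77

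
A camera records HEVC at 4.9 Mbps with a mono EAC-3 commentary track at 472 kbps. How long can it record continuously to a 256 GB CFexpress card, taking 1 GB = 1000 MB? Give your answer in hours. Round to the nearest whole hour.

106 hours

Audio: 472 kbps = 0.472 Mbps.
Total bitrate: 4.9 + 0.472 = 5.372 Mbps.
Capacity: 256 GB = 2,048,000 Mb.
Recording time: 2,048,000 / 5.372 = 381,236 s ≈ 106 hours.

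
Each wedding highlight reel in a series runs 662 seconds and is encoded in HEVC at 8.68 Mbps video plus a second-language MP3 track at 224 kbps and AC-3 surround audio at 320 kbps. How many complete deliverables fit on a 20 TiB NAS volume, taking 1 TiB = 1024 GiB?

28809

Audio total: 224 + 320 = 544 kbps = 0.544 Mbps.
Total bitrate: 9.224 Mbps.
Per item: 9.224 Mbps × 662 s = 6,106 Mb = 763.3 MB.
Capacity: 20 TiB = 175,921,860 Mb; 28809.95 items → 28809 complete.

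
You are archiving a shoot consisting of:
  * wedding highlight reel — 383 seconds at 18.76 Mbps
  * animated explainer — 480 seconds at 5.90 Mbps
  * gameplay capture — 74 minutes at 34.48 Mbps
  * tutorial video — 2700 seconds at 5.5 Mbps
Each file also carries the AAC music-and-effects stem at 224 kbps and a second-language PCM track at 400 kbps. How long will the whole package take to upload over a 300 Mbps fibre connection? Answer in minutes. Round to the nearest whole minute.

10 minutes

Audio total: 224 + 400 = 624 kbps = 0.624 Mbps.
wedding highlight reel: 19.384 Mbps × 383 s = 7424.1 Mb
animated explainer: 6.524 Mbps × 480 s = 3131.5 Mb
gameplay capture: 35.104 Mbps × 4440 s = 155861.8 Mb
tutorial video: 6.124 Mbps × 2700 s = 16534.8 Mb
Total: 182952.2 Mb = 22869.0 MB.
At 300 Mbps: 182952.2 / 300 = 610 s ≈ 10.2 minutes.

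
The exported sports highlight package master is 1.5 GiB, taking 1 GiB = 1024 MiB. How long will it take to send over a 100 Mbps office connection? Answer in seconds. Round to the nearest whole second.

129 seconds

File: 1.5 GiB = 12884.9 Mb.
At 100 Mbps: 12884.9 / 100 = 128.8 s ≈ 129 seconds.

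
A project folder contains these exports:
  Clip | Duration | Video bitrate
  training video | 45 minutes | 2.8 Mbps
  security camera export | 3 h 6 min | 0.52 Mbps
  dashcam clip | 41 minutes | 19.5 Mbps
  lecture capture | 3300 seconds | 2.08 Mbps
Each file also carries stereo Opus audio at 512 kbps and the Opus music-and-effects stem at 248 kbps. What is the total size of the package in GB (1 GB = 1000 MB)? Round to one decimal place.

10.4 GB

Audio total: 512 + 248 = 760 kbps = 0.760 Mbps.
training video: 3.560 Mbps × 2700 s = 9612.0 Mb
security camera export: 1.280 Mbps × 11160 s = 14284.8 Mb
dashcam clip: 20.260 Mbps × 2460 s = 49839.6 Mb
lecture capture: 2.840 Mbps × 3300 s = 9372.0 Mb
Total: 83108.4 Mb = 10388.5 MB.
= 10.39 GB.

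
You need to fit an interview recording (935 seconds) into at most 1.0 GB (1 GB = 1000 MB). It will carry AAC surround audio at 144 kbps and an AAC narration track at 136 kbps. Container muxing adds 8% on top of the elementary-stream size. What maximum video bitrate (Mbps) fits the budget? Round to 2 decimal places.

7.64 Mbps

Budget: 1.0 GB = 8000.0 Mb.
Stream payload after overhead: 8000.0 / 1.08 = 7407.4 Mb.
Total bitrate budget: 7407.4 Mb / 935 s = 7.922 Mbps.
Audio total: 144 + 136 = 280 kbps = 0.280 Mbps.
Video: 7.922 − 0.280 = 7.642 Mbps.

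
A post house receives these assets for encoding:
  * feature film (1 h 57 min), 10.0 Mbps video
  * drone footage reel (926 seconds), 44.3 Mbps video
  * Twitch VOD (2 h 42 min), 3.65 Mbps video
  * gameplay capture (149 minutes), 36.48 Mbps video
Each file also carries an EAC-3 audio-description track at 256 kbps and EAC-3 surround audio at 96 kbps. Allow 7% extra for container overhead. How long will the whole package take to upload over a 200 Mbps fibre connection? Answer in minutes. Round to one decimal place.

Audio total: 256 + 96 = 352 kbps = 0.352 Mbps.
feature film: 10.352 Mbps × 7020 s × 1.07 = 77758.0 Mb
drone footage reel: 44.652 Mbps × 926 s × 1.07 = 44242.1 Mb
Twitch VOD: 4.002 Mbps × 9720 s × 1.07 = 41622.4 Mb
gameplay capture: 36.832 Mbps × 8940 s × 1.07 = 352327.5 Mb
Total: 515950.1 Mb = 64493.8 MB.
At 200 Mbps: 515950.1 / 200 = 2580 s ≈ 43 minutes.

43.0 minutes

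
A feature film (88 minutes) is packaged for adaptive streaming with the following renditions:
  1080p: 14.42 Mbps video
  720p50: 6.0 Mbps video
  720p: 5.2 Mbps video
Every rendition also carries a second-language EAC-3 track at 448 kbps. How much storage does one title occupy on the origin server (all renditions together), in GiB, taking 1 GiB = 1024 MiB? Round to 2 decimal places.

88 min = 5280 s
Audio: 448 kbps = 0.448 Mbps.
Sum of rendition bitrates: (14.42+0.448) + (6.0+0.448) + (5.2+0.448) = 26.964 Mbps.
× 5280 s = 142,370 Mb = 17,796 MB = 16.57 GiB.

16.57 GiB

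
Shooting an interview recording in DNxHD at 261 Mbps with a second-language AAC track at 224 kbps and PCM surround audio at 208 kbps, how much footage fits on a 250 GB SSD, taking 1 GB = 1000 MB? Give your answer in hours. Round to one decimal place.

2.1 hours

Audio total: 224 + 208 = 432 kbps = 0.432 Mbps.
Total bitrate: 261 + 0.432 = 261.432 Mbps.
Capacity: 250 GB = 2,000,000 Mb.
Recording time: 2,000,000 / 261.432 = 7,650 s ≈ 2.13 hours.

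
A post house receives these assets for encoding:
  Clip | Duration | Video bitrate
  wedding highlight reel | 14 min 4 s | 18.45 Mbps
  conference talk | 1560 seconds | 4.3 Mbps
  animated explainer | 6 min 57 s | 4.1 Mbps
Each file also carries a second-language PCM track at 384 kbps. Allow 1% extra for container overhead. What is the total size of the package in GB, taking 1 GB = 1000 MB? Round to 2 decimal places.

Audio: 384 kbps = 0.384 Mbps.
wedding highlight reel: 18.834 Mbps × 844 s × 1.01 = 16054.9 Mb
conference talk: 4.684 Mbps × 1560 s × 1.01 = 7380.1 Mb
animated explainer: 4.484 Mbps × 417 s × 1.01 = 1888.5 Mb
Total: 25323.5 Mb = 3165.4 MB.
= 3.165 GB.

3.17 GB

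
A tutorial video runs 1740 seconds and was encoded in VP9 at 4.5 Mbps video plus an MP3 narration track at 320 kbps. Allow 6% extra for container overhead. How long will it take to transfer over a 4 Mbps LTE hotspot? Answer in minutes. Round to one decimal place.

37.0 minutes

Audio: 320 kbps = 0.320 Mbps.
Total bitrate: 4.820 Mbps.
File: 4.820 Mbps × 1740 s = 8386.8 Mb.
With 6% container overhead: ×1.06. → 8890.0 Mb.
At 4 Mbps: 8890.0 / 4 = 2222.5 s ≈ 37 minutes.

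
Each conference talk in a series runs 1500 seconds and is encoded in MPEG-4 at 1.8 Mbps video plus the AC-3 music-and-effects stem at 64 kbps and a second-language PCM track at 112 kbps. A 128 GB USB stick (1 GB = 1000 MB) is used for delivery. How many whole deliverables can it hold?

Audio total: 64 + 112 = 176 kbps = 0.176 Mbps.
Total bitrate: 1.976 Mbps.
Per item: 1.976 Mbps × 1500 s = 2,964 Mb = 370.5 MB.
Capacity: 128 GB = 1,024,000 Mb; 345.48 items → 345 complete.

345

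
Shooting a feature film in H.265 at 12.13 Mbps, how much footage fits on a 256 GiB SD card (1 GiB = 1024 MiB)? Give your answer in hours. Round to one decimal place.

Capacity: 256 GiB = 2,199,023 Mb.
Recording time: 2,199,023 / 12.130 = 181,288 s ≈ 50.4 hours.

50.4 hours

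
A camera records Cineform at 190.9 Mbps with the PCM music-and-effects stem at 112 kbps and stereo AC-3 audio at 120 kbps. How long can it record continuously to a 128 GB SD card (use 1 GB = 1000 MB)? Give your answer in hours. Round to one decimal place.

1.5 hours

Audio total: 112 + 120 = 232 kbps = 0.232 Mbps.
Total bitrate: 190.9 + 0.232 = 191.132 Mbps.
Capacity: 128 GB = 1,024,000 Mb.
Recording time: 1,024,000 / 191.132 = 5,358 s ≈ 1.49 hours.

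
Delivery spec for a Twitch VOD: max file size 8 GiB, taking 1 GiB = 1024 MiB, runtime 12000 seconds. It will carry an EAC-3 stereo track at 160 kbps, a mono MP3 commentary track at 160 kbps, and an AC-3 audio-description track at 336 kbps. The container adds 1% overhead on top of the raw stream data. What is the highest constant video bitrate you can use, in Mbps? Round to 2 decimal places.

Budget: 8 GiB = 68719.5 Mb.
Stream payload after overhead: 68719.5 / 1.01 = 68039.1 Mb.
Total bitrate budget: 68039.1 Mb / 12000 s = 5.670 Mbps.
Audio total: 160 + 160 + 336 = 656 kbps = 0.656 Mbps.
Video: 5.670 − 0.656 = 5.014 Mbps.

5.01 Mbps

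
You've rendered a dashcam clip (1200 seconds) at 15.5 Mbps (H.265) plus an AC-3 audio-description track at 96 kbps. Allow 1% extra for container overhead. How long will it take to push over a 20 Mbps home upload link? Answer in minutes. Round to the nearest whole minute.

16 minutes

Audio: 96 kbps = 0.096 Mbps.
Total bitrate: 15.596 Mbps.
File: 15.596 Mbps × 1200 s = 18715.2 Mb.
With 1% container overhead: ×1.01. → 18902.4 Mb.
At 20 Mbps: 18902.4 / 20 = 945.1 s ≈ 15.8 minutes.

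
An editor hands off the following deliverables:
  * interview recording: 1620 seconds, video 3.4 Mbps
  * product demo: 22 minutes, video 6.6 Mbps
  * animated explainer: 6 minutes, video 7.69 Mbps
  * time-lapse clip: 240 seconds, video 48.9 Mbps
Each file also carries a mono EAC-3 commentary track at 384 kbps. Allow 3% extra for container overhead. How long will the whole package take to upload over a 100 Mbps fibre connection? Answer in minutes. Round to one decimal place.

5.2 minutes

Audio: 384 kbps = 0.384 Mbps.
interview recording: 3.784 Mbps × 1620 s × 1.03 = 6314.0 Mb
product demo: 6.984 Mbps × 1320 s × 1.03 = 9495.4 Mb
animated explainer: 8.074 Mbps × 360 s × 1.03 = 2993.8 Mb
time-lapse clip: 49.284 Mbps × 240 s × 1.03 = 12183.0 Mb
Total: 30986.3 Mb = 3873.3 MB.
At 100 Mbps: 30986.3 / 100 = 310 s ≈ 5.16 minutes.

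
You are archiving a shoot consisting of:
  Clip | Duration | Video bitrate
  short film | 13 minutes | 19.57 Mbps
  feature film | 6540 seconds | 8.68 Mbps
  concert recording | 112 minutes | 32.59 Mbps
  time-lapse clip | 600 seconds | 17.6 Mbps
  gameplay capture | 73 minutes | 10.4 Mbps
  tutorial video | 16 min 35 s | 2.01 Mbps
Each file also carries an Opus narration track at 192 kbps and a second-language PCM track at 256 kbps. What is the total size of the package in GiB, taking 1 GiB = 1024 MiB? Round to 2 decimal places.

Audio total: 192 + 256 = 448 kbps = 0.448 Mbps.
short film: 20.018 Mbps × 780 s = 15614.0 Mb
feature film: 9.128 Mbps × 6540 s = 59697.1 Mb
concert recording: 33.038 Mbps × 6720 s = 222015.4 Mb
time-lapse clip: 18.048 Mbps × 600 s = 10828.8 Mb
gameplay capture: 10.848 Mbps × 4380 s = 47514.2 Mb
tutorial video: 2.458 Mbps × 995 s = 2445.7 Mb
Total: 358115.3 Mb = 44764.4 MB.
= 41.69 GiB.

41.69 GiB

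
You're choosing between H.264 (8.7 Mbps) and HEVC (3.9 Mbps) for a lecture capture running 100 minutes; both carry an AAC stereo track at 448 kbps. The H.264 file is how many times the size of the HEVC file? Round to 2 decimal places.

2.10

100 min = 6000 s
Audio: 448 kbps = 0.448 Mbps.
H.264: 9.148 Mbps × 6000 s = 54888.0 Mb = 6.861 GB.
HEVC: 4.348 Mbps × 6000 s = 26088.0 Mb = 3.261 GB.
Ratio: 6.861 / 3.261 = 2.104.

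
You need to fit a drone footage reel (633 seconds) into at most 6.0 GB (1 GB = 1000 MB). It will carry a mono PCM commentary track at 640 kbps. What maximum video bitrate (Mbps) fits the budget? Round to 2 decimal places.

Budget: 6.0 GB = 48000.0 Mb.
Total bitrate budget: 48000.0 Mb / 633 s = 75.829 Mbps.
Audio: 640 kbps = 0.640 Mbps.
Video: 75.829 − 0.640 = 75.189 Mbps.

75.19 Mbps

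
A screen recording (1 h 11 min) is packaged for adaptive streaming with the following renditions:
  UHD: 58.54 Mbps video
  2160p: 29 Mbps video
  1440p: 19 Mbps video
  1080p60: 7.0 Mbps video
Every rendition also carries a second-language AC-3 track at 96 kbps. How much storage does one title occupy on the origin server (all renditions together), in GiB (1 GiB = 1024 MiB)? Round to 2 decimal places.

1 h 11 min = 71 min = 4260 s
Audio: 96 kbps = 0.096 Mbps.
Sum of rendition bitrates: (58.54+0.096) + (29+0.096) + (19+0.096) + (7.0+0.096) = 113.924 Mbps.
× 4260 s = 485,316 Mb = 60,665 MB = 56.50 GiB.

56.50 GiB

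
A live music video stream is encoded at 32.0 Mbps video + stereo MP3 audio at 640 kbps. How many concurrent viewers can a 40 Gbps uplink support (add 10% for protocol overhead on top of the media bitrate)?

1114

Audio: 640 kbps = 0.640 Mbps.
Per-viewer media rate: 32.640 Mbps.
On the wire with 10% overhead: 35.904 Mbps.
40 Gbps = 40,000 Mbps; 40,000 / 35.904 = 1114.08 → 1114 viewers.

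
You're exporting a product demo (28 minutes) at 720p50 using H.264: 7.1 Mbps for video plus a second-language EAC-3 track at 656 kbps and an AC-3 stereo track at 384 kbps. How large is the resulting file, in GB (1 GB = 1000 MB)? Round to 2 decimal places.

1.71 GB

28 min = 1680 s
Audio total: 656 + 384 = 1040 kbps = 1.040 Mbps.
Total bitrate: 7.1 + 1.040 = 8.140 Mbps.
Stream data: 8.140 Mbps × 1680 s = 13675.2 Mb.
13,675 Mb ÷ 8 = 1,709 MB → 1.709 GB.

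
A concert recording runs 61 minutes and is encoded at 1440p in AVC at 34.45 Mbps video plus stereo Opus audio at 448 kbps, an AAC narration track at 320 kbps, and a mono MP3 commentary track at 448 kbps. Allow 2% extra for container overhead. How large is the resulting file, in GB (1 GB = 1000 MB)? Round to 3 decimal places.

16.644 GB

61 min = 3660 s
Audio total: 448 + 320 + 448 = 1216 kbps = 1.216 Mbps.
Total bitrate: 34.45 + 1.216 = 35.666 Mbps.
Stream data: 35.666 Mbps × 3660 s = 130537.6 Mb.
With 2% container overhead: ×1.02.
133,148 Mb ÷ 8 = 16,644 MB → 16.64 GB.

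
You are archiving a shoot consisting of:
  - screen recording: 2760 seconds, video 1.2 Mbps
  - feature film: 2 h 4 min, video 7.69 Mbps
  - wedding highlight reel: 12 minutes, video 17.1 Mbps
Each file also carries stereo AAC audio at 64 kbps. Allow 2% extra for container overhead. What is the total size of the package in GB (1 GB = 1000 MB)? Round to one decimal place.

Audio: 64 kbps = 0.064 Mbps.
screen recording: 1.264 Mbps × 2760 s × 1.02 = 3558.4 Mb
feature film: 7.754 Mbps × 7440 s × 1.02 = 58843.6 Mb
wedding highlight reel: 17.164 Mbps × 720 s × 1.02 = 12605.2 Mb
Total: 75007.2 Mb = 9375.9 MB.
= 9.376 GB.

9.4 GB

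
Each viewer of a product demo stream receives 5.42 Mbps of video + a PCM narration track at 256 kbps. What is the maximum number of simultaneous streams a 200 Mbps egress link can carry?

35

Audio: 256 kbps = 0.256 Mbps.
Per-viewer media rate: 5.676 Mbps.
200 Mbps = 200.0 Mbps; 200.0 / 5.676 = 35.24 → 35 viewers.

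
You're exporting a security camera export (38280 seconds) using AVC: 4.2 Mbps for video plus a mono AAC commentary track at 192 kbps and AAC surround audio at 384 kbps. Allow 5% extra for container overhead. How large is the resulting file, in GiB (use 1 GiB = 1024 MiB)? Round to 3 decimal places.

Audio total: 192 + 384 = 576 kbps = 0.576 Mbps.
Total bitrate: 4.2 + 0.576 = 4.776 Mbps.
Stream data: 4.776 Mbps × 38280 s = 182825.3 Mb.
With 5% container overhead: ×1.05.
191,967 Mb = 23,995,818,000 bytes ÷ 1,073,741,824 = 22.35 GiB.

22.348 GiB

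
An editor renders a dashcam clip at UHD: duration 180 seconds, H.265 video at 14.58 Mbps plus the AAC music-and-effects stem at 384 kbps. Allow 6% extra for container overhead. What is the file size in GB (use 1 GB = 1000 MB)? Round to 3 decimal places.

0.357 GB

Audio: 384 kbps = 0.384 Mbps.
Total bitrate: 14.58 + 0.384 = 14.964 Mbps.
Stream data: 14.964 Mbps × 180 s = 2693.5 Mb.
With 6% container overhead: ×1.06.
2,855 Mb ÷ 8 = 356.9 MB → 0.3569 GB.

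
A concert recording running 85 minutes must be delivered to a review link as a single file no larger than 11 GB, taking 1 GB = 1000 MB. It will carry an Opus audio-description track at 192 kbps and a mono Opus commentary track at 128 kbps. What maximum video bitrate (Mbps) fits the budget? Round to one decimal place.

16.9 Mbps

Budget: 11 GB = 88000.0 Mb.
85 min = 5100 s
Total bitrate budget: 88000.0 Mb / 5100 s = 17.255 Mbps.
Audio total: 192 + 128 = 320 kbps = 0.320 Mbps.
Video: 17.255 − 0.320 = 16.935 Mbps.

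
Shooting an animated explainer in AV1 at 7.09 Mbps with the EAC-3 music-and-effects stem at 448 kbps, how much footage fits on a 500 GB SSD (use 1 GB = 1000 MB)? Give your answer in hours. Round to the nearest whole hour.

Audio: 448 kbps = 0.448 Mbps.
Total bitrate: 7.09 + 0.448 = 7.538 Mbps.
Capacity: 500 GB = 4,000,000 Mb.
Recording time: 4,000,000 / 7.538 = 530,645 s ≈ 147 hours.

147 hours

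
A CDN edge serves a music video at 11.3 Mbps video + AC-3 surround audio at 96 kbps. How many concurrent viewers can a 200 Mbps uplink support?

Audio: 96 kbps = 0.096 Mbps.
Per-viewer media rate: 11.396 Mbps.
200 Mbps = 200.0 Mbps; 200.0 / 11.396 = 17.55 → 17 viewers.

17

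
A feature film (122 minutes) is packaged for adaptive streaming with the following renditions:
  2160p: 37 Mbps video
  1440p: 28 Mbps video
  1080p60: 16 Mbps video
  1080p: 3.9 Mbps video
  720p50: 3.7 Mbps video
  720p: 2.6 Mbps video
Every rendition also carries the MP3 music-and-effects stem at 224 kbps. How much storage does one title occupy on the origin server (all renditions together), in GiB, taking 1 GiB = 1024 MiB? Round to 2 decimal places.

122 min = 7320 s
Audio: 224 kbps = 0.224 Mbps.
Sum of rendition bitrates: (37+0.224) + (28+0.224) + (16+0.224) + (3.9+0.224) + (3.7+0.224) + (2.6+0.224) = 92.544 Mbps.
× 7320 s = 677,422 Mb = 84,678 MB = 78.86 GiB.

78.86 GiB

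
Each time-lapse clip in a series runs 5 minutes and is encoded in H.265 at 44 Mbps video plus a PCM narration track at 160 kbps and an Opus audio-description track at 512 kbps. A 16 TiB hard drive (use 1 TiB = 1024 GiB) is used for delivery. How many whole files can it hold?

10501

5 min = 300 s
Audio total: 160 + 512 = 672 kbps = 0.672 Mbps.
Total bitrate: 44.672 Mbps.
Per item: 44.672 Mbps × 300 s = 13,402 Mb = 1,675 MB.
Capacity: 16 TiB = 140,737,488 Mb; 10501.54 items → 10501 complete.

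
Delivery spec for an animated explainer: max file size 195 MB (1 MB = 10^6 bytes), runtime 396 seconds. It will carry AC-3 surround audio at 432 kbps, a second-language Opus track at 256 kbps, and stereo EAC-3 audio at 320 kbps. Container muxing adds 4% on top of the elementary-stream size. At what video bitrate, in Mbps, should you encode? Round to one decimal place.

Budget: 195 MB = 1560.0 Mb.
Stream payload after overhead: 1560.0 / 1.04 = 1500.0 Mb.
Total bitrate budget: 1500.0 Mb / 396 s = 3.788 Mbps.
Audio total: 432 + 256 + 320 = 1008 kbps = 1.008 Mbps.
Video: 3.788 − 1.008 = 2.780 Mbps.

2.8 Mbps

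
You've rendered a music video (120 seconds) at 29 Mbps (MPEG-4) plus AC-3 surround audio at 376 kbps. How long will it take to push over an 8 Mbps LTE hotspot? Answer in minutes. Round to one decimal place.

Audio: 376 kbps = 0.376 Mbps.
Total bitrate: 29.376 Mbps.
File: 29.376 Mbps × 120 s = 3525.1 Mb.
At 8 Mbps: 3525.1 / 8 = 440.6 s ≈ 7.34 minutes.

7.3 minutes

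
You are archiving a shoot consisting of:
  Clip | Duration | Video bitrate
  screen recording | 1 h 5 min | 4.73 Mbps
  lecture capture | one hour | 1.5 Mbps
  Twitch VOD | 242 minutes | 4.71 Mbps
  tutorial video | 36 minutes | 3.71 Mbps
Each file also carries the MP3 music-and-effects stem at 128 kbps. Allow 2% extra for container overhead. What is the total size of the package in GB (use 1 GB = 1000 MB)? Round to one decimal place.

Audio: 128 kbps = 0.128 Mbps.
screen recording: 4.858 Mbps × 3900 s × 1.02 = 19325.1 Mb
lecture capture: 1.628 Mbps × 3600 s × 1.02 = 5978.0 Mb
Twitch VOD: 4.838 Mbps × 14520 s × 1.02 = 71652.7 Mb
tutorial video: 3.838 Mbps × 2160 s × 1.02 = 8455.9 Mb
Total: 105411.7 Mb = 13176.5 MB.
= 13.18 GB.

13.2 GB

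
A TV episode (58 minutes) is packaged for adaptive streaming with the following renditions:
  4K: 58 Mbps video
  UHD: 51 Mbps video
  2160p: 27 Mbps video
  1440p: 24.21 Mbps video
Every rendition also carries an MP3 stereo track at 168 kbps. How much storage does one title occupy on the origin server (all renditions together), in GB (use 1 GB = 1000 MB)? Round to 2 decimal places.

69.98 GB

58 min = 3480 s
Audio: 168 kbps = 0.168 Mbps.
Sum of rendition bitrates: (58+0.168) + (51+0.168) + (27+0.168) + (24.21+0.168) = 160.882 Mbps.
× 3480 s = 559,869 Mb = 69,984 MB = 69.98 GB.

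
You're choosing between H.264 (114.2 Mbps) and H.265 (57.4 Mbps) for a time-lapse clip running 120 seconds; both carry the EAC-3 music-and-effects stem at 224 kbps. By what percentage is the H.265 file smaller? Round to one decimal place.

Audio: 224 kbps = 0.224 Mbps.
H.264: 114.424 Mbps × 120 s = 13730.9 Mb = 1.598 GiB.
H.265: 57.624 Mbps × 120 s = 6914.9 Mb = 0.805 GiB.
Reduction: (1 − 0.805/1.598) × 100 = 49.64%.

49.6%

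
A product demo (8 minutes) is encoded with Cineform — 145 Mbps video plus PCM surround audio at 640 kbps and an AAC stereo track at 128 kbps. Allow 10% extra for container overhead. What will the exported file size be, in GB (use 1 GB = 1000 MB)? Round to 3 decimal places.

9.621 GB

8 min = 480 s
Audio total: 640 + 128 = 768 kbps = 0.768 Mbps.
Total bitrate: 145 + 0.768 = 145.768 Mbps.
Stream data: 145.768 Mbps × 480 s = 69968.6 Mb.
With 10% container overhead: ×1.10.
76,966 Mb ÷ 8 = 9,621 MB → 9.621 GB.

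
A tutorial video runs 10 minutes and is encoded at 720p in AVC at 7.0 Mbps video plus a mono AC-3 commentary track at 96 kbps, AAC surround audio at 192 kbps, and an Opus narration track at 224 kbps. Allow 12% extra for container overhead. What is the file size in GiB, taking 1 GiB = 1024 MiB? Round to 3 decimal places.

0.588 GiB

10 min = 600 s
Audio total: 96 + 192 + 224 = 512 kbps = 0.512 Mbps.
Total bitrate: 7.0 + 0.512 = 7.512 Mbps.
Stream data: 7.512 Mbps × 600 s = 4507.2 Mb.
With 12% container overhead: ×1.12.
5,048 Mb = 631,008,000 bytes ÷ 1,073,741,824 = 0.5877 GiB.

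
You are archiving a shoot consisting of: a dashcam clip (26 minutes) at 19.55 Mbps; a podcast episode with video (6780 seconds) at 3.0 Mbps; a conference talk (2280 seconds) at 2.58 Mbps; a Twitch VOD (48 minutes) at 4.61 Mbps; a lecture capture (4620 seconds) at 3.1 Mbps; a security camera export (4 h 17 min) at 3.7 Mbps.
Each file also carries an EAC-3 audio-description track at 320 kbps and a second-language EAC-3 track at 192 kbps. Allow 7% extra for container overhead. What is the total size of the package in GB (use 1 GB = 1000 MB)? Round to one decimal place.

Audio total: 320 + 192 = 512 kbps = 0.512 Mbps.
dashcam clip: 20.062 Mbps × 1560 s × 1.07 = 33487.5 Mb
podcast episode with video: 3.512 Mbps × 6780 s × 1.07 = 25478.2 Mb
conference talk: 3.092 Mbps × 2280 s × 1.07 = 7543.2 Mb
Twitch VOD: 5.122 Mbps × 2880 s × 1.07 = 15784.0 Mb
lecture capture: 3.612 Mbps × 4620 s × 1.07 = 17855.6 Mb
security camera export: 4.212 Mbps × 15420 s × 1.07 = 69495.5 Mb
Total: 169643.9 Mb = 21205.5 MB.
= 21.21 GB.

21.2 GB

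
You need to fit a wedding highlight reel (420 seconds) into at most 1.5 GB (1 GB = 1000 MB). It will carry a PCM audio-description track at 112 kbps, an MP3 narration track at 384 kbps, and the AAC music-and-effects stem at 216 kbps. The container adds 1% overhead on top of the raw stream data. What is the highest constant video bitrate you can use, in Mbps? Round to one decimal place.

Budget: 1.5 GB = 12000.0 Mb.
Stream payload after overhead: 12000.0 / 1.01 = 11881.2 Mb.
Total bitrate budget: 11881.2 Mb / 420 s = 28.289 Mbps.
Audio total: 112 + 384 + 216 = 712 kbps = 0.712 Mbps.
Video: 28.289 − 0.712 = 27.577 Mbps.

27.6 Mbps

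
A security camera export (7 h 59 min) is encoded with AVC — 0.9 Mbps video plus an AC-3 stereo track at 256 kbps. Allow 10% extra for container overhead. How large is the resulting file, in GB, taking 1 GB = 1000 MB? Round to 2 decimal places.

4.57 GB

7 h 59 min = 479 min = 28740 s
Audio: 256 kbps = 0.256 Mbps.
Total bitrate: 0.9 + 0.256 = 1.156 Mbps.
Stream data: 1.156 Mbps × 28740 s = 33223.4 Mb.
With 10% container overhead: ×1.10.
36,546 Mb ÷ 8 = 4,568 MB → 4.568 GB.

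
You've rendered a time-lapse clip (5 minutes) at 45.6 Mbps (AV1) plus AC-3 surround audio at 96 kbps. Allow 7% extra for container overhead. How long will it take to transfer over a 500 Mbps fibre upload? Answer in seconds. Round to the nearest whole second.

29 seconds

5 min = 300 s
Audio: 96 kbps = 0.096 Mbps.
Total bitrate: 45.696 Mbps.
File: 45.696 Mbps × 300 s = 13708.8 Mb.
With 7% container overhead: ×1.07. → 14668.4 Mb.
At 500 Mbps: 14668.4 / 500 = 29.3 s ≈ 29.3 seconds.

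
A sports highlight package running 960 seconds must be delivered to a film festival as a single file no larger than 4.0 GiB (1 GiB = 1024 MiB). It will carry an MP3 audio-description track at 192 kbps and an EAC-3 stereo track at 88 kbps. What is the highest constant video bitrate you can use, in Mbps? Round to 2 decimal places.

Budget: 4.0 GiB = 34359.7 Mb.
Total bitrate budget: 34359.7 Mb / 960 s = 35.791 Mbps.
Audio total: 192 + 88 = 280 kbps = 0.280 Mbps.
Video: 35.791 − 0.280 = 35.511 Mbps.

35.51 Mbps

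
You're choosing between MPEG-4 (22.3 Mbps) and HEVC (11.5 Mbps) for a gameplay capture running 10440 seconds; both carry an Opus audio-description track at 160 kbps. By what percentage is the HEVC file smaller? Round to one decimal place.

Audio: 160 kbps = 0.160 Mbps.
MPEG-4: 22.460 Mbps × 10440 s = 234482.4 Mb = 27.297 GiB.
HEVC: 11.660 Mbps × 10440 s = 121730.4 Mb = 14.171 GiB.
Reduction: (1 − 14.171/27.297) × 100 = 48.09%.

48.1%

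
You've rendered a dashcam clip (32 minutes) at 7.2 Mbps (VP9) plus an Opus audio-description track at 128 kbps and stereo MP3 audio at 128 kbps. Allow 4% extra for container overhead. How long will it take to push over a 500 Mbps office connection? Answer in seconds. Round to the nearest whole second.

32 min = 1920 s
Audio total: 128 + 128 = 256 kbps = 0.256 Mbps.
Total bitrate: 7.456 Mbps.
File: 7.456 Mbps × 1920 s = 14315.5 Mb.
With 4% container overhead: ×1.04. → 14888.1 Mb.
At 500 Mbps: 14888.1 / 500 = 29.8 s ≈ 29.8 seconds.

30 seconds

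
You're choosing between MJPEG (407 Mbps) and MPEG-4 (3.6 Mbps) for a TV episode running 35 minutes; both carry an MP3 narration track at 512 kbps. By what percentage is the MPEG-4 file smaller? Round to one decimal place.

99.0%

35 min = 2100 s
Audio: 512 kbps = 0.512 Mbps.
MJPEG: 407.512 Mbps × 2100 s = 855775.2 Mb = 99.625 GiB.
MPEG-4: 4.112 Mbps × 2100 s = 8635.2 Mb = 1.005 GiB.
Reduction: (1 − 1.005/99.625) × 100 = 98.99%.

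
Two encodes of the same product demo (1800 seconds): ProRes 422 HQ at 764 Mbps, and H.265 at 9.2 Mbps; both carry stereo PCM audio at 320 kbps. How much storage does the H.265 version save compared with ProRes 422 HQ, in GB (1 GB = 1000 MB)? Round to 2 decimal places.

169.83 GB

Audio: 320 kbps = 0.320 Mbps.
ProRes 422 HQ: 764.320 Mbps × 1800 s = 1375776.0 Mb = 171.972 GB.
H.265: 9.520 Mbps × 1800 s = 17136.0 Mb = 2.142 GB.
Saving: 171.972 − 2.142 = 169.830 GB.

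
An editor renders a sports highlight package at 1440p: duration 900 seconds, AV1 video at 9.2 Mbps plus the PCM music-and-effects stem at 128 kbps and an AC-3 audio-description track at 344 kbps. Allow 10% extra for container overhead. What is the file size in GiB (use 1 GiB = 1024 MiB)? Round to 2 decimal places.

1.11 GiB

Audio total: 128 + 344 = 472 kbps = 0.472 Mbps.
Total bitrate: 9.2 + 0.472 = 9.672 Mbps.
Stream data: 9.672 Mbps × 900 s = 8704.8 Mb.
With 10% container overhead: ×1.10.
9,575 Mb = 1,196,910,000 bytes ÷ 1,073,741,824 = 1.115 GiB.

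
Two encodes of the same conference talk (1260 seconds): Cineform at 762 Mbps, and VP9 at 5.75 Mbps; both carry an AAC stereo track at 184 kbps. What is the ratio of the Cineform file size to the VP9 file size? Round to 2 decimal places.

Audio: 184 kbps = 0.184 Mbps.
Cineform: 762.184 Mbps × 1260 s = 960351.8 Mb = 120.044 GB.
VP9: 5.934 Mbps × 1260 s = 7476.8 Mb = 0.935 GB.
Ratio: 120.044 / 0.935 = 128.444.

128.44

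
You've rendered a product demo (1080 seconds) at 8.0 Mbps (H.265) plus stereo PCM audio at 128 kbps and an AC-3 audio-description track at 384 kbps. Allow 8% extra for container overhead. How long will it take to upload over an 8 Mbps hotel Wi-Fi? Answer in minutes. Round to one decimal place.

Audio total: 128 + 384 = 512 kbps = 0.512 Mbps.
Total bitrate: 8.512 Mbps.
File: 8.512 Mbps × 1080 s = 9193.0 Mb.
With 8% container overhead: ×1.08. → 9928.4 Mb.
At 8 Mbps: 9928.4 / 8 = 1241.0 s ≈ 20.7 minutes.

20.7 minutes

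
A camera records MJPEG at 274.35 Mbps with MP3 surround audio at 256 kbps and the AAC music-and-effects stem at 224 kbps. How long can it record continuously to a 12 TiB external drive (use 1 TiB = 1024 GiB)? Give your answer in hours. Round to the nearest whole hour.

Audio total: 256 + 224 = 480 kbps = 0.480 Mbps.
Total bitrate: 274.35 + 0.480 = 274.830 Mbps.
Capacity: 12 TiB = 105,553,116 Mb.
Recording time: 105,553,116 / 274.830 = 384,067 s ≈ 107 hours.

107 hours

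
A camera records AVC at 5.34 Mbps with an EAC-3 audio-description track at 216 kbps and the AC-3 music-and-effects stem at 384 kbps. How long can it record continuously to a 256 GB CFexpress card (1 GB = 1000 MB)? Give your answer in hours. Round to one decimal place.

Audio total: 216 + 384 = 600 kbps = 0.600 Mbps.
Total bitrate: 5.34 + 0.600 = 5.940 Mbps.
Capacity: 256 GB = 2,048,000 Mb.
Recording time: 2,048,000 / 5.940 = 344,781 s ≈ 95.8 hours.

95.8 hours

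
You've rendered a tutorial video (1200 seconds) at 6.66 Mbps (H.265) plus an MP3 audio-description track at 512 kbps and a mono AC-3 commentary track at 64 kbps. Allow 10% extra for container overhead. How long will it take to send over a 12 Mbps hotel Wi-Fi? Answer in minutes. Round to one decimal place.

Audio total: 512 + 64 = 576 kbps = 0.576 Mbps.
Total bitrate: 7.236 Mbps.
File: 7.236 Mbps × 1200 s = 8683.2 Mb.
With 10% container overhead: ×1.10. → 9551.5 Mb.
At 12 Mbps: 9551.5 / 12 = 796.0 s ≈ 13.3 minutes.

13.3 minutes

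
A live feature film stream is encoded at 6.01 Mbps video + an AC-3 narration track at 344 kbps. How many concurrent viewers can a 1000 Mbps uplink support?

Audio: 344 kbps = 0.344 Mbps.
Per-viewer media rate: 6.354 Mbps.
1000 Mbps = 1,000 Mbps; 1,000 / 6.354 = 157.38 → 157 viewers.

157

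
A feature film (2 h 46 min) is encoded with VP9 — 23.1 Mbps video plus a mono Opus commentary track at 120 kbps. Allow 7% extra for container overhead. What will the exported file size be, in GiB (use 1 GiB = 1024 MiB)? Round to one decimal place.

2 h 46 min = 166 min = 9960 s
Audio: 120 kbps = 0.120 Mbps.
Total bitrate: 23.1 + 0.120 = 23.220 Mbps.
Stream data: 23.220 Mbps × 9960 s = 231271.2 Mb.
With 7% container overhead: ×1.07.
247,460 Mb = 30,932,523,000 bytes ÷ 1,073,741,824 = 28.81 GiB.

28.8 GiB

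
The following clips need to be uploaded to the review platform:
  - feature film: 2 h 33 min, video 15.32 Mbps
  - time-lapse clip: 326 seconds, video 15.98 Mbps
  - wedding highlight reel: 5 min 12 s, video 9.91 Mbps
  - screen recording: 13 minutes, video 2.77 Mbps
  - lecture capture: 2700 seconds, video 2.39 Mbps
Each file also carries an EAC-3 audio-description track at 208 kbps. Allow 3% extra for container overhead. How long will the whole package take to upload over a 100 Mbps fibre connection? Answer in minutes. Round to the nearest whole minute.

Audio: 208 kbps = 0.208 Mbps.
feature film: 15.528 Mbps × 9180 s × 1.03 = 146823.5 Mb
time-lapse clip: 16.188 Mbps × 326 s × 1.03 = 5435.6 Mb
wedding highlight reel: 10.118 Mbps × 312 s × 1.03 = 3251.5 Mb
screen recording: 2.978 Mbps × 780 s × 1.03 = 2392.5 Mb
lecture capture: 2.598 Mbps × 2700 s × 1.03 = 7225.0 Mb
Total: 165128.1 Mb = 20641.0 MB.
At 100 Mbps: 165128.1 / 100 = 1651 s ≈ 27.5 minutes.

28 minutes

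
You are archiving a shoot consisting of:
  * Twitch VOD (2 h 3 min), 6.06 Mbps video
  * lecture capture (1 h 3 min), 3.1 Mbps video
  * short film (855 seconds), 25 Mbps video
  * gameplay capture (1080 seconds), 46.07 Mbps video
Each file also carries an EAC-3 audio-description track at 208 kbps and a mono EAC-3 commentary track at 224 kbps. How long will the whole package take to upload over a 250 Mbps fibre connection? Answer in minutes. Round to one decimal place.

Audio total: 208 + 224 = 432 kbps = 0.432 Mbps.
Twitch VOD: 6.492 Mbps × 7380 s = 47911.0 Mb
lecture capture: 3.532 Mbps × 3780 s = 13351.0 Mb
short film: 25.432 Mbps × 855 s = 21744.4 Mb
gameplay capture: 46.502 Mbps × 1080 s = 50222.2 Mb
Total: 133228.4 Mb = 16653.6 MB.
At 250 Mbps: 133228.4 / 250 = 533 s ≈ 8.88 minutes.

8.9 minutes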